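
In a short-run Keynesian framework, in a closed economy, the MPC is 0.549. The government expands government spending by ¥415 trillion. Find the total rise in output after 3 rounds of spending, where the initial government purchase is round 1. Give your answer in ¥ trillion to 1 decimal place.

¥767.9 trillion

Round 1 adds ΔG = ¥415 trillion; each later round is MPC = 0.549 times the previous.
After 3 rounds: 415 + 227.835 + 125.081415 = ΔG·(1 − c^3)/(1 − c) = 415 × (1 − 0.165469149)/0.451 ≈ ¥767.9 trillion.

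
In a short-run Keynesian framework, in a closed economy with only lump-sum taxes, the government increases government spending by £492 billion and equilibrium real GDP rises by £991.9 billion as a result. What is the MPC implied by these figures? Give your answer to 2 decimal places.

Implied spending multiplier k = ΔY/ΔG = 991.9/492 ≈ 2.0161.
Since k = 1/(1 − MPC), MPC = 1 − 1/k = 1 − ΔG/ΔY = 1 − 492/991.9 ≈ 0.50.

0.50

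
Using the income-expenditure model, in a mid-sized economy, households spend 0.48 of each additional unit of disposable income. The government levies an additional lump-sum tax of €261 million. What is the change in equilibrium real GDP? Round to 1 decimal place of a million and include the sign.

A lump-sum tax change of +€261 million shifts disposable income by −€261 million; first-round consumption changes by −c × ΔT = −0.48 × (+€261 million) = −€125.28 million.
Expenditure multiplier = 1/(1 − MPC) = 1/(1 − 0.48) = 1/0.52 ≈ 1.923.
The tax multiplier is −c × k ≈ −0.923, so ΔY = k × (−c·ΔT) = (−€125.28 million) / 0.52 ≈ −€240.9 million.

−€240.9 million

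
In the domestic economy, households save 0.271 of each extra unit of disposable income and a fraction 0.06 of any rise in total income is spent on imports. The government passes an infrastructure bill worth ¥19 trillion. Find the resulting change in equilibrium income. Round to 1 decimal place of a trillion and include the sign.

MPC = 1 − MPS = 1 − 0.271 = 0.729.
Government-spending multiplier = 1/(1 − c + m) = 1/(1 − 0.729 + 0.06) = 1/0.331 ≈ 3.021.
ΔY = k × ΔG = (+¥19 trillion) / 0.331 ≈ +¥57.4 trillion.

+¥57.4 trillion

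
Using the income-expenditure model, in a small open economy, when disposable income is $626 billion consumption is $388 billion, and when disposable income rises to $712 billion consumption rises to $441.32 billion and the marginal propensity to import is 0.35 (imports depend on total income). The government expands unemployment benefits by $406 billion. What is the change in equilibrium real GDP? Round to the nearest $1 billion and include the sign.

+$345 billion

MPC = ΔC/ΔYd = (441.32 − 388)/(712 − 626) = 53.32/86 = 0.62.
The transfer change shifts disposable income by +$406 billion, so first-round consumption changes by c·ΔTR = 0.62 × (+$406 billion) = +$251.72 billion.
Expenditure multiplier = 1/(1 − c + m) = 1/(1 − 0.62 + 0.35) = 1/0.73 ≈ 1.37.
The transfer multiplier is c × k ≈ 0.849, so ΔY = k × (c·ΔTR) = (+$251.72 billion) / 0.73 ≈ +$345 billion.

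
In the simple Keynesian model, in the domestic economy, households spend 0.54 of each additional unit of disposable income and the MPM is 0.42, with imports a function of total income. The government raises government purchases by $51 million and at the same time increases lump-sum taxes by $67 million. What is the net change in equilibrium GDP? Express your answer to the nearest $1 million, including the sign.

+$17 million

Expenditure multiplier = 1/(1 − c + m) = 1/(1 − 0.54 + 0.42) = 1/0.88 ≈ 1.136.
ΔG contributes k·ΔG = (+$51 million) / 0.88 ≈ +$58 million.
ΔT of +$67 million changes first-round spending by −c·ΔT = −$36.18 million, contributing k·(−c·ΔT) = (−$36.18 million) / 0.88 ≈ −$41.1 million.
Net ΔY = k(ΔG − c·ΔT) = (+$14.82 million) / 0.88 ≈ +$17 million.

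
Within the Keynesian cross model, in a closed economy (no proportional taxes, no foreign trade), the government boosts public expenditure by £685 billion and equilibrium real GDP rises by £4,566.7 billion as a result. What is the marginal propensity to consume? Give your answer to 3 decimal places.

Implied spending multiplier k = ΔY/ΔG = 4,566.7/685 ≈ 6.6667.
Since k = 1/(1 − MPC), MPC = 1 − 1/k = 1 − ΔG/ΔY = 1 − 685/4,566.7 ≈ 0.850.

0.850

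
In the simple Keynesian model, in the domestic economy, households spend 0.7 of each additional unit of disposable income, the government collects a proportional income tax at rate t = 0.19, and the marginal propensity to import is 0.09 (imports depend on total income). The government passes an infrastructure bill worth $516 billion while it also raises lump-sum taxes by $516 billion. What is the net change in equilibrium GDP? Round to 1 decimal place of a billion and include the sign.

+$296.0 billion

Expenditure multiplier = 1/(1 − c(1−t) + m) = 1/(1 − 0.7×0.81 + 0.09) = 1/0.523 ≈ 1.912.
ΔG contributes k·ΔG = (+$516 billion) / 0.523 ≈ +$986.6 billion.
ΔT of +$516 billion changes first-round spending by −c·ΔT = −$361.2 billion, contributing k·(−c·ΔT) = (−$361.2 billion) / 0.523 ≈ −$690.6 billion.
Net ΔY = k(ΔG − c·ΔT) = (+$154.8 billion) / 0.523 ≈ +$296 billion.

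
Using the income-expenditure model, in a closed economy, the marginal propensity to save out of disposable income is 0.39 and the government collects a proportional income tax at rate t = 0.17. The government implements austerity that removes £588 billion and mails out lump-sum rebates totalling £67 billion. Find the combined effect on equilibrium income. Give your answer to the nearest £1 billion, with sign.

MPC = 1 − MPS = 1 − 0.39 = 0.61.
Expenditure multiplier = 1/(1 − c(1−t)) = 1/(1 − 0.61×0.83) = 1/0.4937 ≈ 2.026.
ΔG contributes k·ΔG = (−£588 billion) / 0.4937 ≈ −£1,191 billion.
ΔT of −£67 billion changes first-round spending by −c·ΔT = +£40.87 billion, contributing k·(−c·ΔT) = (+£40.87 billion) / 0.4937 ≈ +£82.8 billion.
Net ΔY = k(ΔG − c·ΔT) = (−£547.13 billion) / 0.4937 ≈ −£1,108 billion.

−£1,108 billion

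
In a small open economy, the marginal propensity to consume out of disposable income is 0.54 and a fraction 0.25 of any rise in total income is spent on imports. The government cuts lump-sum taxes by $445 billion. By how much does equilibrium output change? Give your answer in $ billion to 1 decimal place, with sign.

A lump-sum tax change of −$445 billion shifts disposable income by +$445 billion; first-round consumption changes by −c × ΔT = −0.54 × (−$445 billion) = +$240.3 billion.
Expenditure multiplier = 1/(1 − c + m) = 1/(1 − 0.54 + 0.25) = 1/0.71 ≈ 1.408.
The tax multiplier is −c × k ≈ −0.761, so ΔY = k × (−c·ΔT) = (+$240.3 billion) / 0.71 ≈ +$338.5 billion.

+$338.5 billion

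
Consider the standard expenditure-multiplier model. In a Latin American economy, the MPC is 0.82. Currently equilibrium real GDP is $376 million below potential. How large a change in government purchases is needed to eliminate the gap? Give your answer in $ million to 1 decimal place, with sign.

+$67.7 million

Spending multiplier = 1/(1 − MPC) = 1/(1 − 0.82) = 1/0.18 ≈ 5.556.
Need ΔY = +$376 million, so ΔG = ΔY/k = (+$376 million) × 0.18 ≈ +$67.7 million.
The government should increase government purchases by $67.7 million.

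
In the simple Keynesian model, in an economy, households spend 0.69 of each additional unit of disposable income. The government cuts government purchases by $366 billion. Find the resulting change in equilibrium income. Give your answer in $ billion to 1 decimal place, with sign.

Spending multiplier = 1/(1 − MPC) = 1/(1 − 0.69) = 1/0.31 ≈ 3.226.
ΔY = k × ΔG = (−$366 billion) / 0.31 ≈ −$1,180.6 billion.

−$1,180.6 billion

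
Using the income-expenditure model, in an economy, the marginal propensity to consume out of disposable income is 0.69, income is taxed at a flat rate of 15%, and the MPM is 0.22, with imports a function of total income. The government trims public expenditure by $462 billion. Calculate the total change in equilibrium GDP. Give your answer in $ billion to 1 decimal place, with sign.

Government-spending multiplier = 1/(1 − c(1−t) + m) = 1/(1 − 0.69×0.85 + 0.22) = 1/0.6335 ≈ 1.579.
ΔY = k × ΔG = (−$462 billion) / 0.6335 ≈ −$729.3 billion.

−$729.3 billion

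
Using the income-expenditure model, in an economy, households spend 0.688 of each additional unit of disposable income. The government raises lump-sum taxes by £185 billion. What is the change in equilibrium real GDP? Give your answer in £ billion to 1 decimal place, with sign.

−£407.9 billion

A lump-sum tax change of +£185 billion shifts disposable income by −£185 billion; first-round consumption changes by −c × ΔT = −0.688 × (+£185 billion) = −£127.28 billion.
Expenditure multiplier = 1/(1 − MPC) = 1/(1 − 0.688) = 1/0.312 ≈ 3.205.
The tax multiplier is −c × k ≈ −2.205, so ΔY = k × (−c·ΔT) = (−£127.28 billion) / 0.312 ≈ −£407.9 billion.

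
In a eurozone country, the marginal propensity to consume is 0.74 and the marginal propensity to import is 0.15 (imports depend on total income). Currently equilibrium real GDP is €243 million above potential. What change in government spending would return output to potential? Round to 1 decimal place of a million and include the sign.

Spending multiplier = 1/(1 − c + m) = 1/(1 − 0.74 + 0.15) = 1/0.41 ≈ 2.439.
Need ΔY = −€243 million, so ΔG = ΔY/k = (−€243 million) × 0.41 ≈ −€99.6 million.
The government should cut government spending by €99.6 million.

−€99.6 million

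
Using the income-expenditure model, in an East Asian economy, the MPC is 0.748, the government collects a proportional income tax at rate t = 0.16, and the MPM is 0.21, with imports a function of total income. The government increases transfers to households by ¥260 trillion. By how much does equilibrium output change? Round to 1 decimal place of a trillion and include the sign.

+¥334.3 trillion

The transfer change shifts disposable income by +¥260 trillion, so first-round consumption changes by c·ΔTR = 0.748 × (+¥260 trillion) = +¥194.48 trillion.
Expenditure multiplier = 1/(1 − c(1−t) + m) = 1/(1 − 0.748×0.84 + 0.21) = 1/0.58168 ≈ 1.719.
The transfer multiplier is c × k ≈ 1.286, so ΔY = k × (c·ΔTR) = (+¥194.48 trillion) / 0.58168 ≈ +¥334.3 trillion.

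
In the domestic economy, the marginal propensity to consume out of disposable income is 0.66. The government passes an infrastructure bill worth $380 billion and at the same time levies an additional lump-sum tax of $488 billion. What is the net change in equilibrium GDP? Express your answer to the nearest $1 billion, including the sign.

Expenditure multiplier = 1/(1 − MPC) = 1/(1 − 0.66) = 1/0.34 ≈ 2.941.
ΔG contributes k·ΔG = (+$380 billion) / 0.34 ≈ +$1,117.6 billion.
ΔT of +$488 billion changes first-round spending by −c·ΔT = −$322.08 billion, contributing k·(−c·ΔT) = (−$322.08 billion) / 0.34 ≈ −$947.3 billion.
Net ΔY = k(ΔG − c·ΔT) = (+$57.92 billion) / 0.34 ≈ +$170 billion.

+$170 billion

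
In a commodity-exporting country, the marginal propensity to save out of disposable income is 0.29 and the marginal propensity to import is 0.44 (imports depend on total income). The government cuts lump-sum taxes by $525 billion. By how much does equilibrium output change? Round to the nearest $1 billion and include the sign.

MPC = 1 − MPS = 1 − 0.29 = 0.71.
A lump-sum tax change of −$525 billion shifts disposable income by +$525 billion; first-round consumption changes by −c × ΔT = −0.71 × (−$525 billion) = +$372.75 billion.
Expenditure multiplier = 1/(1 − c + m) = 1/(1 − 0.71 + 0.44) = 1/0.73 ≈ 1.37.
The tax multiplier is −c × k ≈ −0.973, so ΔY = k × (−c·ΔT) = (+$372.75 billion) / 0.73 ≈ +$511 billion.

+$511 billion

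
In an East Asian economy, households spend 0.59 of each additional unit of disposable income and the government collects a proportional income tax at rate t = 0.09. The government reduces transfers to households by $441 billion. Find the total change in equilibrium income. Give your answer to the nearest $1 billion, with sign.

−$562 billion

The transfer change shifts disposable income by −$441 billion, so first-round consumption changes by c·ΔTR = 0.59 × (−$441 billion) = −$260.19 billion.
Expenditure multiplier = 1/(1 − c(1−t)) = 1/(1 − 0.59×0.91) = 1/0.4631 ≈ 2.159.
The transfer multiplier is c × k ≈ 1.274, so ΔY = k × (c·ΔTR) = (−$260.19 billion) / 0.4631 ≈ −$562 billion.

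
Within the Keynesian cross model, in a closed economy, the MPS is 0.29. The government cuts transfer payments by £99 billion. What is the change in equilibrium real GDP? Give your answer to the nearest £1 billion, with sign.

−£242 billion

MPC = 1 − MPS = 1 − 0.29 = 0.71.
The transfer change shifts disposable income by −£99 billion, so first-round consumption changes by c·ΔTR = 0.71 × (−£99 billion) = −£70.29 billion.
Expenditure multiplier = 1/(1 − MPC) = 1/(1 − 0.71) = 1/0.29 ≈ 3.448.
The transfer multiplier is c × k ≈ 2.448, so ΔY = k × (c·ΔTR) = (−£70.29 billion) / 0.29 ≈ −£242 billion.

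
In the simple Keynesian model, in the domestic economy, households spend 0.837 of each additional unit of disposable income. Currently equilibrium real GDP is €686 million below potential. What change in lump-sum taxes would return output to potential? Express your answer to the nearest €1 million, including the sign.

Spending multiplier = 1/(1 − MPC) = 1/(1 − 0.837) = 1/0.163 ≈ 6.135.
Tax multiplier = −c·k = −0.837/0.163 ≈ −5.135. Need ΔY = +€686 million, so ΔT = ΔY/(−c·k) = −(+€686 million) × 0.163 / 0.837 ≈ −€134 million.
The government should cut lump-sum taxes by €134 million.

−€134 million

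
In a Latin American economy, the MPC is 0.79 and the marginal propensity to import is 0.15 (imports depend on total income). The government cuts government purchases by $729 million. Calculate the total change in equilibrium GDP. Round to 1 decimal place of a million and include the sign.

Government-spending multiplier = 1/(1 − c + m) = 1/(1 − 0.79 + 0.15) = 1/0.36 ≈ 2.778.
ΔY = k × ΔG = (−$729 million) / 0.36 = −$2,025 million.

−$2,025.0 million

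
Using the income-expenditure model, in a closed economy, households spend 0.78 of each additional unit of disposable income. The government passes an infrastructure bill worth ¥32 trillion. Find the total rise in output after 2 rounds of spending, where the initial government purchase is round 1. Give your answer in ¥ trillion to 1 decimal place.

Round 1 adds ΔG = ¥32 trillion; each later round is MPC = 0.78 times the previous.
After 2 rounds: 32 + 24.96 = ΔG·(1 − c^2)/(1 − c) = 32 × (1 − 0.6084)/0.22 ≈ ¥57 trillion.

¥57.0 trillion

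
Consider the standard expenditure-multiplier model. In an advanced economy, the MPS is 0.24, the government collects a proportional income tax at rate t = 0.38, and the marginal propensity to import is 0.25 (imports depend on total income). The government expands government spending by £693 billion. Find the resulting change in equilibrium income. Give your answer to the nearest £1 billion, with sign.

MPC = 1 − MPS = 1 − 0.24 = 0.76.
Expenditure multiplier = 1/(1 − c(1−t) + m) = 1/(1 − 0.76×0.62 + 0.25) = 1/0.7788 ≈ 1.284.
ΔY = k × ΔG = (+£693 billion) / 0.7788 ≈ +£890 billion.

+£890 billion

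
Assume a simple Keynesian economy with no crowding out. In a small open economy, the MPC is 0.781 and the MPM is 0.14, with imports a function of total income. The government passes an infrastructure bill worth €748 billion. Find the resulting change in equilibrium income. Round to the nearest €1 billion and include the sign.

Expenditure multiplier = 1/(1 − c + m) = 1/(1 − 0.781 + 0.14) = 1/0.359 ≈ 2.786.
ΔY = k × ΔG = (+€748 billion) / 0.359 ≈ +€2,084 billion.

+€2,084 billion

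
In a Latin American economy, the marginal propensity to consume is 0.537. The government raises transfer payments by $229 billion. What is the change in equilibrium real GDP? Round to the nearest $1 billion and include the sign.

+$266 billion

The transfer change shifts disposable income by +$229 billion, so first-round consumption changes by c·ΔTR = 0.537 × (+$229 billion) = +$122.973 billion.
Expenditure multiplier = 1/(1 − MPC) = 1/(1 − 0.537) = 1/0.463 ≈ 2.16.
The transfer multiplier is c × k ≈ 1.16, so ΔY = k × (c·ΔTR) = (+$122.973 billion) / 0.463 ≈ +$266 billion.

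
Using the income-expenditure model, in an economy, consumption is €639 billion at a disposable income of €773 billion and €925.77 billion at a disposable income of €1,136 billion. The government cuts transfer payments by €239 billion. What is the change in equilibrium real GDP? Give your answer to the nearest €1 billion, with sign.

−€899 billion

MPC = ΔC/ΔYd = (925.77 − 639)/(1,136 − 773) = 286.77/363 = 0.79.
The transfer change shifts disposable income by −€239 billion, so first-round consumption changes by c·ΔTR = 0.79 × (−€239 billion) = −€188.81 billion.
Expenditure multiplier = 1/(1 − MPC) = 1/(1 − 0.79) = 1/0.21 ≈ 4.762.
The transfer multiplier is c × k ≈ 3.762, so ΔY = k × (c·ΔTR) = (−€188.81 billion) / 0.21 ≈ −€899 billion.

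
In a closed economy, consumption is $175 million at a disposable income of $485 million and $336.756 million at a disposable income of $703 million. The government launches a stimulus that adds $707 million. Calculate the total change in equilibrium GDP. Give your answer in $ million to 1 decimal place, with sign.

+$2,740.3 million

MPC = ΔC/ΔYd = (336.756 − 175)/(703 − 485) = 161.756/218 = 0.742.
Government-spending multiplier = 1/(1 − MPC) = 1/(1 − 0.742) = 1/0.258 ≈ 3.876.
ΔY = k × ΔG = (+$707 million) / 0.258 ≈ +$2,740.3 million.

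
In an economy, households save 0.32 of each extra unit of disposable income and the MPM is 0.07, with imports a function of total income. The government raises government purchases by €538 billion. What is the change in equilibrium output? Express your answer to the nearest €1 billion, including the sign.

+€1,379 billion

MPC = 1 − MPS = 1 − 0.32 = 0.68.
Spending multiplier = 1/(1 − c + m) = 1/(1 − 0.68 + 0.07) = 1/0.39 ≈ 2.564.
ΔY = k × ΔG = (+€538 billion) / 0.39 ≈ +€1,379 billion.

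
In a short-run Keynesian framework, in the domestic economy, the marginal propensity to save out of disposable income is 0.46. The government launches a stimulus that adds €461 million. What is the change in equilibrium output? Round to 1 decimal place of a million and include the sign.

MPC = 1 − MPS = 1 − 0.46 = 0.54.
Expenditure multiplier = 1/(1 − MPC) = 1/(1 − 0.54) = 1/0.46 ≈ 2.174.
ΔY = k × ΔG = (+€461 million) / 0.46 ≈ +€1,002.2 million.

+€1,002.2 million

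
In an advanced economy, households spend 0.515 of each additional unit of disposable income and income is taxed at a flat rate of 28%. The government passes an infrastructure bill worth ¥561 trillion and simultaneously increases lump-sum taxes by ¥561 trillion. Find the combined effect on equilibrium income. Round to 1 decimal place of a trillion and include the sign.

+¥432.4 trillion

Expenditure multiplier = 1/(1 − c(1−t)) = 1/(1 − 0.515×0.72) = 1/0.6292 ≈ 1.589.
ΔG contributes k·ΔG = (+¥561 trillion) / 0.6292 ≈ +¥891.6 trillion.
ΔT of +¥561 trillion changes first-round spending by −c·ΔT = −¥288.915 trillion, contributing k·(−c·ΔT) = (−¥288.915 trillion) / 0.6292 ≈ −¥459.2 trillion.
Net ΔY = k(ΔG − c·ΔT) = (+¥272.085 trillion) / 0.6292 ≈ +¥432.4 trillion.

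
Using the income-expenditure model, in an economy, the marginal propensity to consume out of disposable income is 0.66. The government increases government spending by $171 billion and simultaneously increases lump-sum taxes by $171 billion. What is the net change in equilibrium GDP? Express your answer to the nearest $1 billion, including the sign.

Expenditure multiplier = 1/(1 − MPC) = 1/(1 − 0.66) = 1/0.34 ≈ 2.941.
ΔG contributes k·ΔG = (+$171 billion) / 0.34 ≈ +$502.9 billion.
ΔT of +$171 billion changes first-round spending by −c·ΔT = −$112.86 billion, contributing k·(−c·ΔT) = (−$112.86 billion) / 0.34 ≈ −$331.9 billion.
With ΔG = ΔT and no other leakages, the balanced-budget multiplier is 1, so ΔY = ΔG = +$171 billion.

+$171 billion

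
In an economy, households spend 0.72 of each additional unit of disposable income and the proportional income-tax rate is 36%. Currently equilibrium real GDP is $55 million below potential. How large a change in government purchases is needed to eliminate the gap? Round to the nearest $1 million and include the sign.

+$30 million

Spending multiplier = 1/(1 − c(1−t)) = 1/(1 − 0.72×0.64) = 1/0.5392 ≈ 1.855.
Need ΔY = +$55 million, so ΔG = ΔY/k = (+$55 million) × 0.5392 ≈ +$30 million.
The government should increase government purchases by $30 million.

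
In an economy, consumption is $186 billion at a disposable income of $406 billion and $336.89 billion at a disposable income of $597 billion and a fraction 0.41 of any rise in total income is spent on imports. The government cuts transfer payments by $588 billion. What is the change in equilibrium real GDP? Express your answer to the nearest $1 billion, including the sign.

MPC = ΔC/ΔYd = (336.89 − 186)/(597 − 406) = 150.89/191 = 0.79.
The transfer change shifts disposable income by −$588 billion, so first-round consumption changes by c·ΔTR = 0.79 × (−$588 billion) = −$464.52 billion.
Expenditure multiplier = 1/(1 − c + m) = 1/(1 − 0.79 + 0.41) = 1/0.62 ≈ 1.613.
The transfer multiplier is c × k ≈ 1.274, so ΔY = k × (c·ΔTR) = (−$464.52 billion) / 0.62 ≈ −$749 billion.

−$749 billion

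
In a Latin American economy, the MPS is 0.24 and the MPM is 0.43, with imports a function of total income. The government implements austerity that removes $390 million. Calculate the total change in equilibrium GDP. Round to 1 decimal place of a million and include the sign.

MPC = 1 − MPS = 1 − 0.24 = 0.76.
Spending multiplier = 1/(1 − c + m) = 1/(1 − 0.76 + 0.43) = 1/0.67 ≈ 1.493.
ΔY = k × ΔG = (−$390 million) / 0.67 ≈ −$582.1 million.

−$582.1 million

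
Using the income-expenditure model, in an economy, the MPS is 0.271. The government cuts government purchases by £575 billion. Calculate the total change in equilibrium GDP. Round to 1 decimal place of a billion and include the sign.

−£2,121.8 billion

MPC = 1 − MPS = 1 − 0.271 = 0.729.
Spending multiplier = 1/(1 − MPC) = 1/(1 − 0.729) = 1/0.271 ≈ 3.69.
ΔY = k × ΔG = (−£575 billion) / 0.271 ≈ −£2,121.8 billion.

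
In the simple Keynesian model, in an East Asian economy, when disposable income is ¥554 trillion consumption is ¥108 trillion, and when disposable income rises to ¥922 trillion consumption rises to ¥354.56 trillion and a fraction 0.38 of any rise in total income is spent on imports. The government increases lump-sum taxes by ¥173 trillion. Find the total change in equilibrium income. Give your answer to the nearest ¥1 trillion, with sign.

−¥163 trillion

MPC = ΔC/ΔYd = (354.56 − 108)/(922 − 554) = 246.56/368 = 0.67.
A lump-sum tax change of +¥173 trillion shifts disposable income by −¥173 trillion; first-round consumption changes by −c × ΔT = −0.67 × (+¥173 trillion) = −¥115.91 trillion.
Expenditure multiplier = 1/(1 − c + m) = 1/(1 − 0.67 + 0.38) = 1/0.71 ≈ 1.408.
The tax multiplier is −c × k ≈ −0.944, so ΔY = k × (−c·ΔT) = (−¥115.91 trillion) / 0.71 ≈ −¥163 trillion.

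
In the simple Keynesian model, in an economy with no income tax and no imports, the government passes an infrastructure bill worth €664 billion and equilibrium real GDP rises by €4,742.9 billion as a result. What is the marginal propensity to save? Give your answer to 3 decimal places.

0.140

Implied spending multiplier k = ΔY/ΔG = 4,742.9/664 ≈ 7.1429.
Since k = 1/(1 − MPC), MPC = 1 − 1/k = 1 − ΔG/ΔY = 1 − 664/4,742.9 ≈ 0.860.
MPS = 1 − MPC = 0.140.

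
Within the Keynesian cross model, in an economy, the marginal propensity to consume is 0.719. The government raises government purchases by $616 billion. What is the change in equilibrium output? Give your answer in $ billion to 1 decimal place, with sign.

Government-spending multiplier = 1/(1 − MPC) = 1/(1 − 0.719) = 1/0.281 ≈ 3.559.
ΔY = k × ΔG = (+$616 billion) / 0.281 ≈ +$2,192.2 billion.

+$2,192.2 billion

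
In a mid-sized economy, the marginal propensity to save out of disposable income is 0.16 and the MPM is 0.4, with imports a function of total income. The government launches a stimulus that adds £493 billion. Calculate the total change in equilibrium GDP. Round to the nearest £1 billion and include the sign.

MPC = 1 − MPS = 1 − 0.16 = 0.84.
Expenditure multiplier = 1/(1 − c + m) = 1/(1 − 0.84 + 0.4) = 1/0.56 ≈ 1.786.
ΔY = k × ΔG = (+£493 billion) / 0.56 ≈ +£880 billion.

+£880 billion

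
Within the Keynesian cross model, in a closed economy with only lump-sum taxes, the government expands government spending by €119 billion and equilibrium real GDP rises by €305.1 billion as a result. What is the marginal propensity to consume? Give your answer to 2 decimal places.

Implied spending multiplier k = ΔY/ΔG = 305.1/119 ≈ 2.5639.
Since k = 1/(1 − MPC), MPC = 1 − 1/k = 1 − ΔG/ΔY = 1 − 119/305.1 ≈ 0.61.

0.61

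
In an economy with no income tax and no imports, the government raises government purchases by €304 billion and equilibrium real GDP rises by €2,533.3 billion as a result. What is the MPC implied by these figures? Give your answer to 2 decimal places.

Implied spending multiplier k = ΔY/ΔG = 2,533.3/304 ≈ 8.3332.
Since k = 1/(1 − MPC), MPC = 1 − 1/k = 1 − ΔG/ΔY = 1 − 304/2,533.3 ≈ 0.88.

0.88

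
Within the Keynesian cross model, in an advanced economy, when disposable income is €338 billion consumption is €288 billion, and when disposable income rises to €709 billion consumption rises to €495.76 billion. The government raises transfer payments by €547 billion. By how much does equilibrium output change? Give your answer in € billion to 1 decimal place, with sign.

MPC = ΔC/ΔYd = (495.76 − 288)/(709 − 338) = 207.76/371 = 0.56.
The transfer change shifts disposable income by +€547 billion, so first-round consumption changes by c·ΔTR = 0.56 × (+€547 billion) = +€306.32 billion.
Expenditure multiplier = 1/(1 − MPC) = 1/(1 − 0.56) = 1/0.44 ≈ 2.273.
The transfer multiplier is c × k ≈ 1.273, so ΔY = k × (c·ΔTR) = (+€306.32 billion) / 0.44 ≈ +€696.2 billion.

+€696.2 billion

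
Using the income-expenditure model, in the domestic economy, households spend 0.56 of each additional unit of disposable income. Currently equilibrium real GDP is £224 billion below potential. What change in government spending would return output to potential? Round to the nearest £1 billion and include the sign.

Spending multiplier = 1/(1 − MPC) = 1/(1 − 0.56) = 1/0.44 ≈ 2.273.
Need ΔY = +£224 billion, so ΔG = ΔY/k = (+£224 billion) × 0.44 ≈ +£99 billion.
The government should increase government spending by £99 billion.

+£99 billion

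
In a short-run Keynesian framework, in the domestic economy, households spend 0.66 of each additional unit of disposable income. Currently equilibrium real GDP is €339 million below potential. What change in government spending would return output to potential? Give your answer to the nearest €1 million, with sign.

Spending multiplier = 1/(1 − MPC) = 1/(1 − 0.66) = 1/0.34 ≈ 2.941.
Need ΔY = +€339 million, so ΔG = ΔY/k = (+€339 million) × 0.34 ≈ +€115 million.
The government should increase government spending by €115 million.

+€115 million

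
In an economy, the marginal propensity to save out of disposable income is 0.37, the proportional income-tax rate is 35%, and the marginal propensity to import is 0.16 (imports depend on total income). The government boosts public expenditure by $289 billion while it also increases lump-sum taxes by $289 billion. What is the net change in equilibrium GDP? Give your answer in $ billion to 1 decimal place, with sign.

MPC = 1 − MPS = 1 − 0.37 = 0.63.
Expenditure multiplier = 1/(1 − c(1−t) + m) = 1/(1 − 0.63×0.65 + 0.16) = 1/0.7505 ≈ 1.332.
ΔG contributes k·ΔG = (+$289 billion) / 0.7505 ≈ +$385.1 billion.
ΔT of +$289 billion changes first-round spending by −c·ΔT = −$182.07 billion, contributing k·(−c·ΔT) = (−$182.07 billion) / 0.7505 ≈ −$242.6 billion.
Net ΔY = k(ΔG − c·ΔT) = (+$106.93 billion) / 0.7505 ≈ +$142.5 billion.

+$142.5 billion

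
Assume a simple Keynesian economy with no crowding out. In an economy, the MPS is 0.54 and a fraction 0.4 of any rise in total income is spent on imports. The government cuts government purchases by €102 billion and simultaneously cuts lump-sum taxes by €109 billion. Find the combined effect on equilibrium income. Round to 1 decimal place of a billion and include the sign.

MPC = 1 − MPS = 1 − 0.54 = 0.46.
Expenditure multiplier = 1/(1 − c + m) = 1/(1 − 0.46 + 0.4) = 1/0.94 ≈ 1.064.
ΔG contributes k·ΔG = (−€102 billion) / 0.94 ≈ −€108.5 billion.
ΔT of −€109 billion changes first-round spending by −c·ΔT = +€50.14 billion, contributing k·(−c·ΔT) = (+€50.14 billion) / 0.94 ≈ +€53.3 billion.
Net ΔY = k(ΔG − c·ΔT) = (−€51.86 billion) / 0.94 ≈ −€55.2 billion.

−€55.2 billion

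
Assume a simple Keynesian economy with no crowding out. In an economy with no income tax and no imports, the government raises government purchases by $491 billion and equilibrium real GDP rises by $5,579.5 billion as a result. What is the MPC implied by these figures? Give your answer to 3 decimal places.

0.912

Implied spending multiplier k = ΔY/ΔG = 5,579.5/491 ≈ 11.3635.
Since k = 1/(1 − MPC), MPC = 1 − 1/k = 1 − ΔG/ΔY = 1 − 491/5,579.5 ≈ 0.912.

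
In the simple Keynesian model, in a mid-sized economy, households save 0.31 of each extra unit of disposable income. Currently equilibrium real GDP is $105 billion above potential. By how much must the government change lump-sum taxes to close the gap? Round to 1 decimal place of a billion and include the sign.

MPC = 1 − MPS = 1 − 0.31 = 0.69.
Spending multiplier = 1/(1 − MPC) = 1/(1 − 0.69) = 1/0.31 ≈ 3.226.
Tax multiplier = −c·k = −0.69/0.31 ≈ −2.226. Need ΔY = −$105 billion, so ΔT = ΔY/(−c·k) = −(−$105 billion) × 0.31 / 0.69 ≈ +$47.2 billion.
The government should raise lump-sum taxes by $47.2 billion.

+$47.2 billion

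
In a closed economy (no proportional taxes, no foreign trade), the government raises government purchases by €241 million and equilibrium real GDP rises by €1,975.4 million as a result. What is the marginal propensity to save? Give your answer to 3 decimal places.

Implied spending multiplier k = ΔY/ΔG = 1,975.4/241 ≈ 8.1967.
Since k = 1/(1 − MPC), MPC = 1 − 1/k = 1 − ΔG/ΔY = 1 − 241/1,975.4 ≈ 0.878.
MPS = 1 − MPC = 0.122.

0.122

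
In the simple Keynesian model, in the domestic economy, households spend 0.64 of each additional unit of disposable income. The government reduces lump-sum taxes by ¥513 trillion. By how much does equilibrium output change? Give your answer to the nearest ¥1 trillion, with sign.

A lump-sum tax change of −¥513 trillion shifts disposable income by +¥513 trillion; first-round consumption changes by −c × ΔT = −0.64 × (−¥513 trillion) = +¥328.32 trillion.
Expenditure multiplier = 1/(1 − MPC) = 1/(1 − 0.64) = 1/0.36 ≈ 2.778.
The tax multiplier is −c × k ≈ −1.778, so ΔY = k × (−c·ΔT) = (+¥328.32 trillion) / 0.36 = +¥912 trillion.

+¥912 trillion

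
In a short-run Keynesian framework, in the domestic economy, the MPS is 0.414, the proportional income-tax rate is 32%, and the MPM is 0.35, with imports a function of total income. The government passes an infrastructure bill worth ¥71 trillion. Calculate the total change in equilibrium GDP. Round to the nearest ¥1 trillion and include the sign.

MPC = 1 − MPS = 1 − 0.414 = 0.586.
Spending multiplier = 1/(1 − c(1−t) + m) = 1/(1 − 0.586×0.68 + 0.35) = 1/0.95152 ≈ 1.051.
ΔY = k × ΔG = (+¥71 trillion) / 0.95152 ≈ +¥75 trillion.

+¥75 trillion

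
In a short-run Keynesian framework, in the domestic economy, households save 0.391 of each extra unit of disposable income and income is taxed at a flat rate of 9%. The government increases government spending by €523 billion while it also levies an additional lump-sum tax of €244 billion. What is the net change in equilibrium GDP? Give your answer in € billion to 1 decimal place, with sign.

MPC = 1 − MPS = 1 − 0.391 = 0.609.
Expenditure multiplier = 1/(1 − c(1−t)) = 1/(1 − 0.609×0.91) = 1/0.44581 ≈ 2.243.
ΔG contributes k·ΔG = (+€523 billion) / 0.44581 ≈ +€1,173.1 billion.
ΔT of +€244 billion changes first-round spending by −c·ΔT = −€148.596 billion, contributing k·(−c·ΔT) = (−€148.596 billion) / 0.44581 ≈ −€333.3 billion.
Net ΔY = k(ΔG − c·ΔT) = (+€374.404 billion) / 0.44581 ≈ +€839.8 billion.

+€839.8 billion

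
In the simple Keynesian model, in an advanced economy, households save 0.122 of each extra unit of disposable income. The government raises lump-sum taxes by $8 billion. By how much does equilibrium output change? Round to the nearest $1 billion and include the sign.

MPC = 1 − MPS = 1 − 0.122 = 0.878.
A lump-sum tax change of +$8 billion shifts disposable income by −$8 billion; first-round consumption changes by −c × ΔT = −0.878 × (+$8 billion) = −$7.024 billion.
Expenditure multiplier = 1/(1 − MPC) = 1/(1 − 0.878) = 1/0.122 ≈ 8.197.
The tax multiplier is −c × k ≈ −7.197, so ΔY = k × (−c·ΔT) = (−$7.024 billion) / 0.122 ≈ −$58 billion.

−$58 billion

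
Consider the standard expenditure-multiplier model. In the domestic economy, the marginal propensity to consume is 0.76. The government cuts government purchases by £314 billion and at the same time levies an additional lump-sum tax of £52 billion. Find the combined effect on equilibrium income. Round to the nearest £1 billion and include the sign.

−£1,473 billion

Expenditure multiplier = 1/(1 − MPC) = 1/(1 − 0.76) = 1/0.24 ≈ 4.167.
ΔG contributes k·ΔG = (−£314 billion) / 0.24 ≈ −£1,308.3 billion.
ΔT of +£52 billion changes first-round spending by −c·ΔT = −£39.52 billion, contributing k·(−c·ΔT) = (−£39.52 billion) / 0.24 ≈ −£164.7 billion.
Net ΔY = k(ΔG − c·ΔT) = (−£353.52 billion) / 0.24 = −£1,473 billion.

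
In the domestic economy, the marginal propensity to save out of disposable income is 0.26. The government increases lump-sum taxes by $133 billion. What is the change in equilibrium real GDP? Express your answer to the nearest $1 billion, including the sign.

−$379 billion

MPC = 1 − MPS = 1 − 0.26 = 0.74.
A lump-sum tax change of +$133 billion shifts disposable income by −$133 billion; first-round consumption changes by −c × ΔT = −0.74 × (+$133 billion) = −$98.42 billion.
Expenditure multiplier = 1/(1 − MPC) = 1/(1 − 0.74) = 1/0.26 ≈ 3.846.
The tax multiplier is −c × k ≈ −2.846, so ΔY = k × (−c·ΔT) = (−$98.42 billion) / 0.26 ≈ −$379 billion.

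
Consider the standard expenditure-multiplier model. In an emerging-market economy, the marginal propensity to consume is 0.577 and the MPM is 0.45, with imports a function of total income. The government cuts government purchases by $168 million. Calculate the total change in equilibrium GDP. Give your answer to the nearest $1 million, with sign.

Expenditure multiplier = 1/(1 − c + m) = 1/(1 − 0.577 + 0.45) = 1/0.873 ≈ 1.145.
ΔY = k × ΔG = (−$168 million) / 0.873 ≈ −$192 million.

−$192 million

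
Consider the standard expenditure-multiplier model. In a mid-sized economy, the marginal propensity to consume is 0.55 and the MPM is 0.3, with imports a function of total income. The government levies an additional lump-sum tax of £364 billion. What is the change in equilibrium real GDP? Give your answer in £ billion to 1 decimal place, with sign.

−£266.9 billion

A lump-sum tax change of +£364 billion shifts disposable income by −£364 billion; first-round consumption changes by −c × ΔT = −0.55 × (+£364 billion) = −£200.2 billion.
Expenditure multiplier = 1/(1 − c + m) = 1/(1 − 0.55 + 0.3) = 1/0.75 ≈ 1.333.
The tax multiplier is −c × k ≈ −0.733, so ΔY = k × (−c·ΔT) = (−£200.2 billion) / 0.75 ≈ −£266.9 billion.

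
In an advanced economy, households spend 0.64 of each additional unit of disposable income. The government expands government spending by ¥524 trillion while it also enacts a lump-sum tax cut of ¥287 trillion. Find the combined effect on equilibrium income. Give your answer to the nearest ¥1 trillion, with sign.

Expenditure multiplier = 1/(1 − MPC) = 1/(1 − 0.64) = 1/0.36 ≈ 2.778.
ΔG contributes k·ΔG = (+¥524 trillion) / 0.36 ≈ +¥1,455.6 trillion.
ΔT of −¥287 trillion changes first-round spending by −c·ΔT = +¥183.68 trillion, contributing k·(−c·ΔT) = (+¥183.68 trillion) / 0.36 ≈ +¥510.2 trillion.
Net ΔY = k(ΔG − c·ΔT) = (+¥707.68 trillion) / 0.36 ≈ +¥1,966 trillion.

+¥1,966 trillion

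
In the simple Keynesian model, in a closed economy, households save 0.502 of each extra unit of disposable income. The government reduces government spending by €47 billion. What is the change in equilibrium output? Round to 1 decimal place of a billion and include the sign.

MPC = 1 − MPS = 1 − 0.502 = 0.498.
Expenditure multiplier = 1/(1 − MPC) = 1/(1 − 0.498) = 1/0.502 ≈ 1.992.
ΔY = k × ΔG = (−€47 billion) / 0.502 ≈ −€93.6 billion.

−€93.6 billion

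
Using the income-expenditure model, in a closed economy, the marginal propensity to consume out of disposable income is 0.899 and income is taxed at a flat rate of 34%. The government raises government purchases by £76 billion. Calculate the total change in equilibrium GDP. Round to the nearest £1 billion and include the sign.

Government-spending multiplier = 1/(1 − c(1−t)) = 1/(1 − 0.899×0.66) = 1/0.40666 ≈ 2.459.
ΔY = k × ΔG = (+£76 billion) / 0.40666 ≈ +£187 billion.

+£187 billion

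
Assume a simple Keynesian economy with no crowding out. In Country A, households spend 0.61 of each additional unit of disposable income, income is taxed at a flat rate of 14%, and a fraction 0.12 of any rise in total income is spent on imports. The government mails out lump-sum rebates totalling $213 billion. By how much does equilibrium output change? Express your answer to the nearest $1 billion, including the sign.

+$218 billion

A lump-sum tax change of −$213 billion shifts disposable income by +$213 billion; first-round consumption changes by −c × ΔT = −0.61 × (−$213 billion) = +$129.93 billion.
Expenditure multiplier = 1/(1 − c(1−t) + m) = 1/(1 − 0.61×0.86 + 0.12) = 1/0.5954 ≈ 1.68.
The tax multiplier is −c × k ≈ −1.025, so ΔY = k × (−c·ΔT) = (+$129.93 billion) / 0.5954 ≈ +$218 billion.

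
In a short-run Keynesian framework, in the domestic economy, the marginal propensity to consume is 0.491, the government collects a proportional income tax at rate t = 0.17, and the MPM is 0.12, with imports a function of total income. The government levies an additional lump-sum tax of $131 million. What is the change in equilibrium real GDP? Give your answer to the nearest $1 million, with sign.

A lump-sum tax change of +$131 million shifts disposable income by −$131 million; first-round consumption changes by −c × ΔT = −0.491 × (+$131 million) = −$64.321 million.
Expenditure multiplier = 1/(1 − c(1−t) + m) = 1/(1 − 0.491×0.83 + 0.12) = 1/0.71247 ≈ 1.404.
The tax multiplier is −c × k ≈ −0.689, so ΔY = k × (−c·ΔT) = (−$64.321 million) / 0.71247 ≈ −$90 million.

−$90 million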